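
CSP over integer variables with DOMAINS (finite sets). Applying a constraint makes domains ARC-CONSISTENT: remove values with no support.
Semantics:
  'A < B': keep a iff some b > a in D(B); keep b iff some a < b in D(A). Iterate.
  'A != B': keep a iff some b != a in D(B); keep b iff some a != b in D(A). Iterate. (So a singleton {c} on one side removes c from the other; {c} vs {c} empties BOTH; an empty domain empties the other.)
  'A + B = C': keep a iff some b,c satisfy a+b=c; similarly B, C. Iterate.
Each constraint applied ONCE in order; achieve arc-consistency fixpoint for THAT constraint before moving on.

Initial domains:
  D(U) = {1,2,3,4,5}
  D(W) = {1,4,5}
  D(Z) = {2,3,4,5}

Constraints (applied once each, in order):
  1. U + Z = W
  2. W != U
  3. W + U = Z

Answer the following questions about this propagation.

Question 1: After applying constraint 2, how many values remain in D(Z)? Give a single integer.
Answer: 3

Derivation:
Constraint 1 (U + Z = W) on D(U)={1,2,3,4,5} D(Z)={2,3,4,5} D(W)={1,4,5}: U {1,2,3,4,5}->{1,2,3}; Z {2,3,4,5}->{2,3,4}; W {1,4,5}->{4,5}
Constraint 2 (W != U) on D(W)={4,5} D(U)={1,2,3}: no change
So after constraint 2: D(Z)={2,3,4}, size = 3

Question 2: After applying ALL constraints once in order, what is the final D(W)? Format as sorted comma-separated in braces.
Constraint 1 (U + Z = W) on D(U)={1,2,3,4,5} D(Z)={2,3,4,5} D(W)={1,4,5}: U {1,2,3,4,5}->{1,2,3}; Z {2,3,4,5}->{2,3,4}; W {1,4,5}->{4,5}
Constraint 2 (W != U) on D(W)={4,5} D(U)={1,2,3}: no change
Constraint 3 (W + U = Z) on D(W)={4,5} D(U)={1,2,3} D(Z)={2,3,4}: W {4,5}->{}; U {1,2,3}->{}; Z {2,3,4}->{}
So after all 3 constraints: D(W) = {}

Answer: {}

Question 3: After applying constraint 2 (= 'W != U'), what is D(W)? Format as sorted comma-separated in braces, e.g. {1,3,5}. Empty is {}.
Answer: {4,5}

Derivation:
Constraint 1 (U + Z = W) on D(U)={1,2,3,4,5} D(Z)={2,3,4,5} D(W)={1,4,5}: U {1,2,3,4,5}->{1,2,3}; Z {2,3,4,5}->{2,3,4}; W {1,4,5}->{4,5}
Constraint 2 (W != U) on D(W)={4,5} D(U)={1,2,3}: no change
So after constraint 2: D(W) = {4,5}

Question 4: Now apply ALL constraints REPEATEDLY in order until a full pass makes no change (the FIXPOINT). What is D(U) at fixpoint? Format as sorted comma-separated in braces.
Answer: {}

Derivation:
pass 0 (initial): D(U)={1,2,3,4,5}
pass 1: U {1,2,3,4,5}->{}; W {1,4,5}->{}; Z {2,3,4,5}->{}
pass 2: no change
Fixpoint after 2 passes: D(U) = {}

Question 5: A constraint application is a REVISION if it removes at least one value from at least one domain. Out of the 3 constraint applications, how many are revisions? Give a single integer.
Constraint 1 (U + Z = W) on D(U)={1,2,3,4,5} D(Z)={2,3,4,5} D(W)={1,4,5}: U {1,2,3,4,5}->{1,2,3}; Z {2,3,4,5}->{2,3,4}; W {1,4,5}->{4,5} => REVISION
Constraint 2 (W != U) on D(W)={4,5} D(U)={1,2,3}: no change => not a revision
Constraint 3 (W + U = Z) on D(W)={4,5} D(U)={1,2,3} D(Z)={2,3,4}: W {4,5}->{}; U {1,2,3}->{}; Z {2,3,4}->{} => REVISION
Total revisions = 2

Answer: 2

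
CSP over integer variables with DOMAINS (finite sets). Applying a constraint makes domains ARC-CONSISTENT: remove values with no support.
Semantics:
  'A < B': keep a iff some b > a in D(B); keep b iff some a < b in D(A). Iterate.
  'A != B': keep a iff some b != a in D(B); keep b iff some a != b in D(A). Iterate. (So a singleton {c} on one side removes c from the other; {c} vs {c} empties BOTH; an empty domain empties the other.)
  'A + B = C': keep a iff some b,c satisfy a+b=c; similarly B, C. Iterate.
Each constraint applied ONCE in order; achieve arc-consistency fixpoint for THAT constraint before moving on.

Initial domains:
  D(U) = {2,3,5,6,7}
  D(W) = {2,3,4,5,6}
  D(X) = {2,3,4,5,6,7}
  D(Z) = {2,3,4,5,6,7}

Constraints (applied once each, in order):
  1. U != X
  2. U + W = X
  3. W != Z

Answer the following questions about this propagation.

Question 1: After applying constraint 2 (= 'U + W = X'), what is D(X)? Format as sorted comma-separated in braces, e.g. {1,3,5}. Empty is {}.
Constraint 1 (U != X) on D(U)={2,3,5,6,7} D(X)={2,3,4,5,6,7}: no change
Constraint 2 (U + W = X) on D(U)={2,3,5,6,7} D(W)={2,3,4,5,6} D(X)={2,3,4,5,6,7}: U {2,3,5,6,7}->{2,3,5}; W {2,3,4,5,6}->{2,3,4,5}; X {2,3,4,5,6,7}->{4,5,6,7}
So after constraint 2: D(X) = {4,5,6,7}

Answer: {4,5,6,7}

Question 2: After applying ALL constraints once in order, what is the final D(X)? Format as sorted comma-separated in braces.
Constraint 1 (U != X) on D(U)={2,3,5,6,7} D(X)={2,3,4,5,6,7}: no change
Constraint 2 (U + W = X) on D(U)={2,3,5,6,7} D(W)={2,3,4,5,6} D(X)={2,3,4,5,6,7}: U {2,3,5,6,7}->{2,3,5}; W {2,3,4,5,6}->{2,3,4,5}; X {2,3,4,5,6,7}->{4,5,6,7}
Constraint 3 (W != Z) on D(W)={2,3,4,5} D(Z)={2,3,4,5,6,7}: no change
So after all 3 constraints: D(X) = {4,5,6,7}

Answer: {4,5,6,7}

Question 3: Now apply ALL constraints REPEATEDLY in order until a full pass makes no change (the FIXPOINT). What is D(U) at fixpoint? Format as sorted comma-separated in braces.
pass 0 (initial): D(U)={2,3,5,6,7}
pass 1: U {2,3,5,6,7}->{2,3,5}; W {2,3,4,5,6}->{2,3,4,5}; X {2,3,4,5,6,7}->{4,5,6,7}
pass 2: no change
Fixpoint after 2 passes: D(U) = {2,3,5}

Answer: {2,3,5}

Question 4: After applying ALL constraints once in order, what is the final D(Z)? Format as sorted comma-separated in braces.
Constraint 1 (U != X) on D(U)={2,3,5,6,7} D(X)={2,3,4,5,6,7}: no change
Constraint 2 (U + W = X) on D(U)={2,3,5,6,7} D(W)={2,3,4,5,6} D(X)={2,3,4,5,6,7}: U {2,3,5,6,7}->{2,3,5}; W {2,3,4,5,6}->{2,3,4,5}; X {2,3,4,5,6,7}->{4,5,6,7}
Constraint 3 (W != Z) on D(W)={2,3,4,5} D(Z)={2,3,4,5,6,7}: no change
So after all 3 constraints: D(Z) = {2,3,4,5,6,7}

Answer: {2,3,4,5,6,7}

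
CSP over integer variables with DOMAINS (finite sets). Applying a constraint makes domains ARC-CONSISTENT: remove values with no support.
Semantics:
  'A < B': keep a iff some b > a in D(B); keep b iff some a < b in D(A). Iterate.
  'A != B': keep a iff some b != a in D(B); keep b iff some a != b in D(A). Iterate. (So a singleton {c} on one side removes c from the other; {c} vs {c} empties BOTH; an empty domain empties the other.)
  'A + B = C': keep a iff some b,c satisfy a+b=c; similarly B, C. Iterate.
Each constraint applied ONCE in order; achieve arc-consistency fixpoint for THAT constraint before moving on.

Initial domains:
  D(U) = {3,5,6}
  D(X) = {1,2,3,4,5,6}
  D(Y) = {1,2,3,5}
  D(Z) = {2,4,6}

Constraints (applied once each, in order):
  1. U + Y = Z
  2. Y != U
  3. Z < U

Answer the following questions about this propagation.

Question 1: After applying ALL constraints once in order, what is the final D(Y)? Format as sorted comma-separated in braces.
Answer: {1,3}

Derivation:
Constraint 1 (U + Y = Z) on D(U)={3,5,6} D(Y)={1,2,3,5} D(Z)={2,4,6}: U {3,5,6}->{3,5}; Y {1,2,3,5}->{1,3}; Z {2,4,6}->{4,6}
Constraint 2 (Y != U) on D(Y)={1,3} D(U)={3,5}: no change
Constraint 3 (Z < U) on D(Z)={4,6} D(U)={3,5}: Z {4,6}->{4}; U {3,5}->{5}
So after all 3 constraints: D(Y) = {1,3}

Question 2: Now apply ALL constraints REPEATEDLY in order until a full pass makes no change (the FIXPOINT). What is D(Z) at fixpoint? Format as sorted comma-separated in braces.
Answer: {}

Derivation:
pass 0 (initial): D(Z)={2,4,6}
pass 1: U {3,5,6}->{5}; Y {1,2,3,5}->{1,3}; Z {2,4,6}->{4}
pass 2: U {5}->{}; Y {1,3}->{}; Z {4}->{}
pass 3: no change
Fixpoint after 3 passes: D(Z) = {}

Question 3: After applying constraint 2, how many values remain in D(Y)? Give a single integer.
Answer: 2

Derivation:
Constraint 1 (U + Y = Z) on D(U)={3,5,6} D(Y)={1,2,3,5} D(Z)={2,4,6}: U {3,5,6}->{3,5}; Y {1,2,3,5}->{1,3}; Z {2,4,6}->{4,6}
Constraint 2 (Y != U) on D(Y)={1,3} D(U)={3,5}: no change
So after constraint 2: D(Y)={1,3}, size = 2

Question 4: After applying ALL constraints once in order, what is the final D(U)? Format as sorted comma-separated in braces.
Constraint 1 (U + Y = Z) on D(U)={3,5,6} D(Y)={1,2,3,5} D(Z)={2,4,6}: U {3,5,6}->{3,5}; Y {1,2,3,5}->{1,3}; Z {2,4,6}->{4,6}
Constraint 2 (Y != U) on D(Y)={1,3} D(U)={3,5}: no change
Constraint 3 (Z < U) on D(Z)={4,6} D(U)={3,5}: Z {4,6}->{4}; U {3,5}->{5}
So after all 3 constraints: D(U) = {5}

Answer: {5}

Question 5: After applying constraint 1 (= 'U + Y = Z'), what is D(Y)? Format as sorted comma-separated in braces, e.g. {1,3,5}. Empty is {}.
Answer: {1,3}

Derivation:
Constraint 1 (U + Y = Z) on D(U)={3,5,6} D(Y)={1,2,3,5} D(Z)={2,4,6}: U {3,5,6}->{3,5}; Y {1,2,3,5}->{1,3}; Z {2,4,6}->{4,6}
So after constraint 1: D(Y) = {1,3}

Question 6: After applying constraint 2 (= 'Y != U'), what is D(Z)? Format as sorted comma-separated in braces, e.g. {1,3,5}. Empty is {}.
Answer: {4,6}

Derivation:
Constraint 1 (U + Y = Z) on D(U)={3,5,6} D(Y)={1,2,3,5} D(Z)={2,4,6}: U {3,5,6}->{3,5}; Y {1,2,3,5}->{1,3}; Z {2,4,6}->{4,6}
Constraint 2 (Y != U) on D(Y)={1,3} D(U)={3,5}: no change
So after constraint 2: D(Z) = {4,6}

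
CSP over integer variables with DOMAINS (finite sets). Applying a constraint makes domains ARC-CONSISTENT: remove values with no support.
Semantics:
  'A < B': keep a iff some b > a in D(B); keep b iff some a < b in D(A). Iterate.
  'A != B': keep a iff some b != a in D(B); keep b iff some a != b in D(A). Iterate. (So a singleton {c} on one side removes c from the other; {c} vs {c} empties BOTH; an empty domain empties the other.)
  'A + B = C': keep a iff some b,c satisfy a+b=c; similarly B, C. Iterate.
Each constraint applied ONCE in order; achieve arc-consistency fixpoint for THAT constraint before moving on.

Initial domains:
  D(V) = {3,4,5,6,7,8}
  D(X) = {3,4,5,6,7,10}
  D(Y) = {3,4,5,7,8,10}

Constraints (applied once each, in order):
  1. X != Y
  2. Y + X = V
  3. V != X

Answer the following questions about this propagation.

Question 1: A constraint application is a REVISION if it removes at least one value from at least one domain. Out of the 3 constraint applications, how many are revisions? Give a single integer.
Constraint 1 (X != Y) on D(X)={3,4,5,6,7,10} D(Y)={3,4,5,7,8,10}: no change => not a revision
Constraint 2 (Y + X = V) on D(Y)={3,4,5,7,8,10} D(X)={3,4,5,6,7,10} D(V)={3,4,5,6,7,8}: Y {3,4,5,7,8,10}->{3,4,5}; X {3,4,5,6,7,10}->{3,4,5}; V {3,4,5,6,7,8}->{6,7,8} => REVISION
Constraint 3 (V != X) on D(V)={6,7,8} D(X)={3,4,5}: no change => not a revision
Total revisions = 1

Answer: 1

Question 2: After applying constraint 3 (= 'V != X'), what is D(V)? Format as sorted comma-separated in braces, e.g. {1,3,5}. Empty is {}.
Constraint 1 (X != Y) on D(X)={3,4,5,6,7,10} D(Y)={3,4,5,7,8,10}: no change
Constraint 2 (Y + X = V) on D(Y)={3,4,5,7,8,10} D(X)={3,4,5,6,7,10} D(V)={3,4,5,6,7,8}: Y {3,4,5,7,8,10}->{3,4,5}; X {3,4,5,6,7,10}->{3,4,5}; V {3,4,5,6,7,8}->{6,7,8}
Constraint 3 (V != X) on D(V)={6,7,8} D(X)={3,4,5}: no change
So after constraint 3: D(V) = {6,7,8}

Answer: {6,7,8}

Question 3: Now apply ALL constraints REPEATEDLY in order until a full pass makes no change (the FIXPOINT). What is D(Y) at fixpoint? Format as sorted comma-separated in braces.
pass 0 (initial): D(Y)={3,4,5,7,8,10}
pass 1: V {3,4,5,6,7,8}->{6,7,8}; X {3,4,5,6,7,10}->{3,4,5}; Y {3,4,5,7,8,10}->{3,4,5}
pass 2: no change
Fixpoint after 2 passes: D(Y) = {3,4,5}

Answer: {3,4,5}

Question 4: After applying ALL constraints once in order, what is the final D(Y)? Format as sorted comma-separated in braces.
Answer: {3,4,5}

Derivation:
Constraint 1 (X != Y) on D(X)={3,4,5,6,7,10} D(Y)={3,4,5,7,8,10}: no change
Constraint 2 (Y + X = V) on D(Y)={3,4,5,7,8,10} D(X)={3,4,5,6,7,10} D(V)={3,4,5,6,7,8}: Y {3,4,5,7,8,10}->{3,4,5}; X {3,4,5,6,7,10}->{3,4,5}; V {3,4,5,6,7,8}->{6,7,8}
Constraint 3 (V != X) on D(V)={6,7,8} D(X)={3,4,5}: no change
So after all 3 constraints: D(Y) = {3,4,5}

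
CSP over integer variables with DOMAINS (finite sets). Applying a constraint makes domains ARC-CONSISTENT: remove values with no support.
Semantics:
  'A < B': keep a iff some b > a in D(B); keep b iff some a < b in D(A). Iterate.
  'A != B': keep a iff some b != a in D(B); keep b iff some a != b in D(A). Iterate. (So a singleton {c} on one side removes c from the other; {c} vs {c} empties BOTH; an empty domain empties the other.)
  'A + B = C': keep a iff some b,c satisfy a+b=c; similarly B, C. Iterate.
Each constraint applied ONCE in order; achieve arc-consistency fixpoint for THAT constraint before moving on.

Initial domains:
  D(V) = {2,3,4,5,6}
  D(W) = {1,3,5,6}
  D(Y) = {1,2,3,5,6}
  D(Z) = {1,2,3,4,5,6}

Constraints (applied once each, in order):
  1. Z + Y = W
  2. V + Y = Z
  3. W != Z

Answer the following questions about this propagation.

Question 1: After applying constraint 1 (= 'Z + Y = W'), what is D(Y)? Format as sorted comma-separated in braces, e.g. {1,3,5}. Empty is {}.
Constraint 1 (Z + Y = W) on D(Z)={1,2,3,4,5,6} D(Y)={1,2,3,5,6} D(W)={1,3,5,6}: Z {1,2,3,4,5,6}->{1,2,3,4,5}; Y {1,2,3,5,6}->{1,2,3,5}; W {1,3,5,6}->{3,5,6}
So after constraint 1: D(Y) = {1,2,3,5}

Answer: {1,2,3,5}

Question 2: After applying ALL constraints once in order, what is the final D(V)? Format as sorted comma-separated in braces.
Answer: {2,3,4}

Derivation:
Constraint 1 (Z + Y = W) on D(Z)={1,2,3,4,5,6} D(Y)={1,2,3,5,6} D(W)={1,3,5,6}: Z {1,2,3,4,5,6}->{1,2,3,4,5}; Y {1,2,3,5,6}->{1,2,3,5}; W {1,3,5,6}->{3,5,6}
Constraint 2 (V + Y = Z) on D(V)={2,3,4,5,6} D(Y)={1,2,3,5} D(Z)={1,2,3,4,5}: V {2,3,4,5,6}->{2,3,4}; Y {1,2,3,5}->{1,2,3}; Z {1,2,3,4,5}->{3,4,5}
Constraint 3 (W != Z) on D(W)={3,5,6} D(Z)={3,4,5}: no change
So after all 3 constraints: D(V) = {2,3,4}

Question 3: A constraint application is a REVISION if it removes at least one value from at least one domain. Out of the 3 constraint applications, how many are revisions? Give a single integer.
Constraint 1 (Z + Y = W) on D(Z)={1,2,3,4,5,6} D(Y)={1,2,3,5,6} D(W)={1,3,5,6}: Z {1,2,3,4,5,6}->{1,2,3,4,5}; Y {1,2,3,5,6}->{1,2,3,5}; W {1,3,5,6}->{3,5,6} => REVISION
Constraint 2 (V + Y = Z) on D(V)={2,3,4,5,6} D(Y)={1,2,3,5} D(Z)={1,2,3,4,5}: V {2,3,4,5,6}->{2,3,4}; Y {1,2,3,5}->{1,2,3}; Z {1,2,3,4,5}->{3,4,5} => REVISION
Constraint 3 (W != Z) on D(W)={3,5,6} D(Z)={3,4,5}: no change => not a revision
Total revisions = 2

Answer: 2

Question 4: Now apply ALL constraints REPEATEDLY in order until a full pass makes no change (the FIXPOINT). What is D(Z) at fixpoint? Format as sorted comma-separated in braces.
Answer: {3,4,5}

Derivation:
pass 0 (initial): D(Z)={1,2,3,4,5,6}
pass 1: V {2,3,4,5,6}->{2,3,4}; W {1,3,5,6}->{3,5,6}; Y {1,2,3,5,6}->{1,2,3}; Z {1,2,3,4,5,6}->{3,4,5}
pass 2: W {3,5,6}->{5,6}
pass 3: no change
Fixpoint after 3 passes: D(Z) = {3,4,5}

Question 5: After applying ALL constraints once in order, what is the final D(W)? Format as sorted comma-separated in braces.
Constraint 1 (Z + Y = W) on D(Z)={1,2,3,4,5,6} D(Y)={1,2,3,5,6} D(W)={1,3,5,6}: Z {1,2,3,4,5,6}->{1,2,3,4,5}; Y {1,2,3,5,6}->{1,2,3,5}; W {1,3,5,6}->{3,5,6}
Constraint 2 (V + Y = Z) on D(V)={2,3,4,5,6} D(Y)={1,2,3,5} D(Z)={1,2,3,4,5}: V {2,3,4,5,6}->{2,3,4}; Y {1,2,3,5}->{1,2,3}; Z {1,2,3,4,5}->{3,4,5}
Constraint 3 (W != Z) on D(W)={3,5,6} D(Z)={3,4,5}: no change
So after all 3 constraints: D(W) = {3,5,6}

Answer: {3,5,6}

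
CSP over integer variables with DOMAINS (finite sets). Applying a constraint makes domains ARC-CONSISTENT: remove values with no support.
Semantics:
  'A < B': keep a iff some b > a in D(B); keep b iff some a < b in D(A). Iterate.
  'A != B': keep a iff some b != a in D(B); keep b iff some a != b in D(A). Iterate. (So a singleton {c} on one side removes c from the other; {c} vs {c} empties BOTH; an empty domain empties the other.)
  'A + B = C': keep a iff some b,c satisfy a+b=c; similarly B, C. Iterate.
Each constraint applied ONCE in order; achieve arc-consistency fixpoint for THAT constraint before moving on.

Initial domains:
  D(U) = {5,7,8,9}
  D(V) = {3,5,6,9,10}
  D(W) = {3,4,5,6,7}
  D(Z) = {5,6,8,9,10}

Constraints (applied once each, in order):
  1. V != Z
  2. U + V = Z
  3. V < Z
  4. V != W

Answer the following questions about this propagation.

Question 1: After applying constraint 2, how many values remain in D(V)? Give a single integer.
Constraint 1 (V != Z) on D(V)={3,5,6,9,10} D(Z)={5,6,8,9,10}: no change
Constraint 2 (U + V = Z) on D(U)={5,7,8,9} D(V)={3,5,6,9,10} D(Z)={5,6,8,9,10}: U {5,7,8,9}->{5,7}; V {3,5,6,9,10}->{3,5}; Z {5,6,8,9,10}->{8,10}
So after constraint 2: D(V)={3,5}, size = 2

Answer: 2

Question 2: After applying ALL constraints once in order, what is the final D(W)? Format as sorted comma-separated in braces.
Constraint 1 (V != Z) on D(V)={3,5,6,9,10} D(Z)={5,6,8,9,10}: no change
Constraint 2 (U + V = Z) on D(U)={5,7,8,9} D(V)={3,5,6,9,10} D(Z)={5,6,8,9,10}: U {5,7,8,9}->{5,7}; V {3,5,6,9,10}->{3,5}; Z {5,6,8,9,10}->{8,10}
Constraint 3 (V < Z) on D(V)={3,5} D(Z)={8,10}: no change
Constraint 4 (V != W) on D(V)={3,5} D(W)={3,4,5,6,7}: no change
So after all 4 constraints: D(W) = {3,4,5,6,7}

Answer: {3,4,5,6,7}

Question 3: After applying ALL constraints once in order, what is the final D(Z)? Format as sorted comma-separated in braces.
Answer: {8,10}

Derivation:
Constraint 1 (V != Z) on D(V)={3,5,6,9,10} D(Z)={5,6,8,9,10}: no change
Constraint 2 (U + V = Z) on D(U)={5,7,8,9} D(V)={3,5,6,9,10} D(Z)={5,6,8,9,10}: U {5,7,8,9}->{5,7}; V {3,5,6,9,10}->{3,5}; Z {5,6,8,9,10}->{8,10}
Constraint 3 (V < Z) on D(V)={3,5} D(Z)={8,10}: no change
Constraint 4 (V != W) on D(V)={3,5} D(W)={3,4,5,6,7}: no change
So after all 4 constraints: D(Z) = {8,10}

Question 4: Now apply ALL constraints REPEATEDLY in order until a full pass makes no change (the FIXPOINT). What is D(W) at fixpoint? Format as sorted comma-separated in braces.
Answer: {3,4,5,6,7}

Derivation:
pass 0 (initial): D(W)={3,4,5,6,7}
pass 1: U {5,7,8,9}->{5,7}; V {3,5,6,9,10}->{3,5}; Z {5,6,8,9,10}->{8,10}
pass 2: no change
Fixpoint after 2 passes: D(W) = {3,4,5,6,7}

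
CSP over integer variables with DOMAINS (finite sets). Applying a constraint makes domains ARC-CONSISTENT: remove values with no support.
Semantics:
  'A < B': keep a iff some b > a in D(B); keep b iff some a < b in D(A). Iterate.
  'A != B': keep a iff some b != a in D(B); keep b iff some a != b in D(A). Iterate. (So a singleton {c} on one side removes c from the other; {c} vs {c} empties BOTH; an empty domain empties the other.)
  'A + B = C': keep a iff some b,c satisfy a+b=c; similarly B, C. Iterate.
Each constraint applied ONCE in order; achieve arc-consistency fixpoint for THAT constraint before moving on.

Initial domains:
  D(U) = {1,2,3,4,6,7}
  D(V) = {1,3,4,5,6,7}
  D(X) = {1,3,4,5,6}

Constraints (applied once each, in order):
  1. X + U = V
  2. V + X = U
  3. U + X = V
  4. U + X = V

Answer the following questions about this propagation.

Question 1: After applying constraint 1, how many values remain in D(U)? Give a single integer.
Constraint 1 (X + U = V) on D(X)={1,3,4,5,6} D(U)={1,2,3,4,6,7} D(V)={1,3,4,5,6,7}: U {1,2,3,4,6,7}->{1,2,3,4,6}; V {1,3,4,5,6,7}->{3,4,5,6,7}
So after constraint 1: D(U)={1,2,3,4,6}, size = 5

Answer: 5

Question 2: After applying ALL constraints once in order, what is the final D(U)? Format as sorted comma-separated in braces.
Constraint 1 (X + U = V) on D(X)={1,3,4,5,6} D(U)={1,2,3,4,6,7} D(V)={1,3,4,5,6,7}: U {1,2,3,4,6,7}->{1,2,3,4,6}; V {1,3,4,5,6,7}->{3,4,5,6,7}
Constraint 2 (V + X = U) on D(V)={3,4,5,6,7} D(X)={1,3,4,5,6} D(U)={1,2,3,4,6}: V {3,4,5,6,7}->{3,5}; X {1,3,4,5,6}->{1,3}; U {1,2,3,4,6}->{4,6}
Constraint 3 (U + X = V) on D(U)={4,6} D(X)={1,3} D(V)={3,5}: U {4,6}->{4}; X {1,3}->{1}; V {3,5}->{5}
Constraint 4 (U + X = V) on D(U)={4} D(X)={1} D(V)={5}: no change
So after all 4 constraints: D(U) = {4}

Answer: {4}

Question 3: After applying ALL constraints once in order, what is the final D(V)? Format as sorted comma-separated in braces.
Answer: {5}

Derivation:
Constraint 1 (X + U = V) on D(X)={1,3,4,5,6} D(U)={1,2,3,4,6,7} D(V)={1,3,4,5,6,7}: U {1,2,3,4,6,7}->{1,2,3,4,6}; V {1,3,4,5,6,7}->{3,4,5,6,7}
Constraint 2 (V + X = U) on D(V)={3,4,5,6,7} D(X)={1,3,4,5,6} D(U)={1,2,3,4,6}: V {3,4,5,6,7}->{3,5}; X {1,3,4,5,6}->{1,3}; U {1,2,3,4,6}->{4,6}
Constraint 3 (U + X = V) on D(U)={4,6} D(X)={1,3} D(V)={3,5}: U {4,6}->{4}; X {1,3}->{1}; V {3,5}->{5}
Constraint 4 (U + X = V) on D(U)={4} D(X)={1} D(V)={5}: no change
So after all 4 constraints: D(V) = {5}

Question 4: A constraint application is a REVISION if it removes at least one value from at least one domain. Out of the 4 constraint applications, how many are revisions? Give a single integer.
Constraint 1 (X + U = V) on D(X)={1,3,4,5,6} D(U)={1,2,3,4,6,7} D(V)={1,3,4,5,6,7}: U {1,2,3,4,6,7}->{1,2,3,4,6}; V {1,3,4,5,6,7}->{3,4,5,6,7} => REVISION
Constraint 2 (V + X = U) on D(V)={3,4,5,6,7} D(X)={1,3,4,5,6} D(U)={1,2,3,4,6}: V {3,4,5,6,7}->{3,5}; X {1,3,4,5,6}->{1,3}; U {1,2,3,4,6}->{4,6} => REVISION
Constraint 3 (U + X = V) on D(U)={4,6} D(X)={1,3} D(V)={3,5}: U {4,6}->{4}; X {1,3}->{1}; V {3,5}->{5} => REVISION
Constraint 4 (U + X = V) on D(U)={4} D(X)={1} D(V)={5}: no change => not a revision
Total revisions = 3

Answer: 3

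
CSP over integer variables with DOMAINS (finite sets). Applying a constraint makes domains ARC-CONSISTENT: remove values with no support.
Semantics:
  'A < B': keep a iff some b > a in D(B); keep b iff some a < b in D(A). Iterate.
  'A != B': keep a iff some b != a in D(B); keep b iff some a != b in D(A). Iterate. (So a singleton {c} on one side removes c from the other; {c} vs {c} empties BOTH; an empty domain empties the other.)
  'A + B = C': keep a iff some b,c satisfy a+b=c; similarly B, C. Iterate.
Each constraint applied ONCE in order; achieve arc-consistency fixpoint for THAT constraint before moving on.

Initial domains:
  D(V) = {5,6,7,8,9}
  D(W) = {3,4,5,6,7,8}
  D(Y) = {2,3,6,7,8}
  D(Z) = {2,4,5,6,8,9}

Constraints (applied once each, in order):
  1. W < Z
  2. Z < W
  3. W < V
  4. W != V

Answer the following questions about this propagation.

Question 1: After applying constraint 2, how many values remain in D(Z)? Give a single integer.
Constraint 1 (W < Z) on D(W)={3,4,5,6,7,8} D(Z)={2,4,5,6,8,9}: Z {2,4,5,6,8,9}->{4,5,6,8,9}
Constraint 2 (Z < W) on D(Z)={4,5,6,8,9} D(W)={3,4,5,6,7,8}: Z {4,5,6,8,9}->{4,5,6}; W {3,4,5,6,7,8}->{5,6,7,8}
So after constraint 2: D(Z)={4,5,6}, size = 3

Answer: 3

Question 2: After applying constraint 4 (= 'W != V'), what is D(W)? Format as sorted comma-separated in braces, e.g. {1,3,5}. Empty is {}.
Answer: {5,6,7,8}

Derivation:
Constraint 1 (W < Z) on D(W)={3,4,5,6,7,8} D(Z)={2,4,5,6,8,9}: Z {2,4,5,6,8,9}->{4,5,6,8,9}
Constraint 2 (Z < W) on D(Z)={4,5,6,8,9} D(W)={3,4,5,6,7,8}: Z {4,5,6,8,9}->{4,5,6}; W {3,4,5,6,7,8}->{5,6,7,8}
Constraint 3 (W < V) on D(W)={5,6,7,8} D(V)={5,6,7,8,9}: V {5,6,7,8,9}->{6,7,8,9}
Constraint 4 (W != V) on D(W)={5,6,7,8} D(V)={6,7,8,9}: no change
So after constraint 4: D(W) = {5,6,7,8}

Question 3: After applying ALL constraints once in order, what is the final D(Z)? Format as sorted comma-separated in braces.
Constraint 1 (W < Z) on D(W)={3,4,5,6,7,8} D(Z)={2,4,5,6,8,9}: Z {2,4,5,6,8,9}->{4,5,6,8,9}
Constraint 2 (Z < W) on D(Z)={4,5,6,8,9} D(W)={3,4,5,6,7,8}: Z {4,5,6,8,9}->{4,5,6}; W {3,4,5,6,7,8}->{5,6,7,8}
Constraint 3 (W < V) on D(W)={5,6,7,8} D(V)={5,6,7,8,9}: V {5,6,7,8,9}->{6,7,8,9}
Constraint 4 (W != V) on D(W)={5,6,7,8} D(V)={6,7,8,9}: no change
So after all 4 constraints: D(Z) = {4,5,6}

Answer: {4,5,6}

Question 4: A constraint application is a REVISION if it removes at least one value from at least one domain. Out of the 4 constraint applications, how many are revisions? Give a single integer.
Answer: 3

Derivation:
Constraint 1 (W < Z) on D(W)={3,4,5,6,7,8} D(Z)={2,4,5,6,8,9}: Z {2,4,5,6,8,9}->{4,5,6,8,9} => REVISION
Constraint 2 (Z < W) on D(Z)={4,5,6,8,9} D(W)={3,4,5,6,7,8}: Z {4,5,6,8,9}->{4,5,6}; W {3,4,5,6,7,8}->{5,6,7,8} => REVISION
Constraint 3 (W < V) on D(W)={5,6,7,8} D(V)={5,6,7,8,9}: V {5,6,7,8,9}->{6,7,8,9} => REVISION
Constraint 4 (W != V) on D(W)={5,6,7,8} D(V)={6,7,8,9}: no change => not a revision
Total revisions = 3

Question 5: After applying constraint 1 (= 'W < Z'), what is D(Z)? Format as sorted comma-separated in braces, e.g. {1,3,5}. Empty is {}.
Answer: {4,5,6,8,9}

Derivation:
Constraint 1 (W < Z) on D(W)={3,4,5,6,7,8} D(Z)={2,4,5,6,8,9}: Z {2,4,5,6,8,9}->{4,5,6,8,9}
So after constraint 1: D(Z) = {4,5,6,8,9}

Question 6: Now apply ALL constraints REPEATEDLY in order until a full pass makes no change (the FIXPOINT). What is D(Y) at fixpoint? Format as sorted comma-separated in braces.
Answer: {2,3,6,7,8}

Derivation:
pass 0 (initial): D(Y)={2,3,6,7,8}
pass 1: V {5,6,7,8,9}->{6,7,8,9}; W {3,4,5,6,7,8}->{5,6,7,8}; Z {2,4,5,6,8,9}->{4,5,6}
pass 2: V {6,7,8,9}->{}; W {5,6,7,8}->{}; Z {4,5,6}->{}
pass 3: no change
Fixpoint after 3 passes: D(Y) = {2,3,6,7,8}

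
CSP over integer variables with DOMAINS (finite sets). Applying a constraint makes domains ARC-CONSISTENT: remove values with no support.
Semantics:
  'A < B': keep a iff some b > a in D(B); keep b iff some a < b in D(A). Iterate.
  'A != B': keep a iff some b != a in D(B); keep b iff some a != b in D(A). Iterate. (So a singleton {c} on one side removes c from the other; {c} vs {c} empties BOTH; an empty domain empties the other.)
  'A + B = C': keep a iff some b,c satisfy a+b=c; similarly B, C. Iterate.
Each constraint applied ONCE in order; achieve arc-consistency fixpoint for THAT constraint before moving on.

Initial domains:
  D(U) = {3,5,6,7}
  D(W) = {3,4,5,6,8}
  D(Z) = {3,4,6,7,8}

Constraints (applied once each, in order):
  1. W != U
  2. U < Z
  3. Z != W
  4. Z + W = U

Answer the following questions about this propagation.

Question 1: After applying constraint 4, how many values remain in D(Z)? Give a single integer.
Answer: 1

Derivation:
Constraint 1 (W != U) on D(W)={3,4,5,6,8} D(U)={3,5,6,7}: no change
Constraint 2 (U < Z) on D(U)={3,5,6,7} D(Z)={3,4,6,7,8}: Z {3,4,6,7,8}->{4,6,7,8}
Constraint 3 (Z != W) on D(Z)={4,6,7,8} D(W)={3,4,5,6,8}: no change
Constraint 4 (Z + W = U) on D(Z)={4,6,7,8} D(W)={3,4,5,6,8} D(U)={3,5,6,7}: Z {4,6,7,8}->{4}; W {3,4,5,6,8}->{3}; U {3,5,6,7}->{7}
So after constraint 4: D(Z)={4}, size = 1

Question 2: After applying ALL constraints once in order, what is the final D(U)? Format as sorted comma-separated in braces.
Constraint 1 (W != U) on D(W)={3,4,5,6,8} D(U)={3,5,6,7}: no change
Constraint 2 (U < Z) on D(U)={3,5,6,7} D(Z)={3,4,6,7,8}: Z {3,4,6,7,8}->{4,6,7,8}
Constraint 3 (Z != W) on D(Z)={4,6,7,8} D(W)={3,4,5,6,8}: no change
Constraint 4 (Z + W = U) on D(Z)={4,6,7,8} D(W)={3,4,5,6,8} D(U)={3,5,6,7}: Z {4,6,7,8}->{4}; W {3,4,5,6,8}->{3}; U {3,5,6,7}->{7}
So after all 4 constraints: D(U) = {7}

Answer: {7}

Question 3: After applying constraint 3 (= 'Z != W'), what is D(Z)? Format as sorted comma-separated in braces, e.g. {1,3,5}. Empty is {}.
Constraint 1 (W != U) on D(W)={3,4,5,6,8} D(U)={3,5,6,7}: no change
Constraint 2 (U < Z) on D(U)={3,5,6,7} D(Z)={3,4,6,7,8}: Z {3,4,6,7,8}->{4,6,7,8}
Constraint 3 (Z != W) on D(Z)={4,6,7,8} D(W)={3,4,5,6,8}: no change
So after constraint 3: D(Z) = {4,6,7,8}

Answer: {4,6,7,8}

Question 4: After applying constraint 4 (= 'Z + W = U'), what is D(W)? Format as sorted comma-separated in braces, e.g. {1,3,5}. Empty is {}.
Constraint 1 (W != U) on D(W)={3,4,5,6,8} D(U)={3,5,6,7}: no change
Constraint 2 (U < Z) on D(U)={3,5,6,7} D(Z)={3,4,6,7,8}: Z {3,4,6,7,8}->{4,6,7,8}
Constraint 3 (Z != W) on D(Z)={4,6,7,8} D(W)={3,4,5,6,8}: no change
Constraint 4 (Z + W = U) on D(Z)={4,6,7,8} D(W)={3,4,5,6,8} D(U)={3,5,6,7}: Z {4,6,7,8}->{4}; W {3,4,5,6,8}->{3}; U {3,5,6,7}->{7}
So after constraint 4: D(W) = {3}

Answer: {3}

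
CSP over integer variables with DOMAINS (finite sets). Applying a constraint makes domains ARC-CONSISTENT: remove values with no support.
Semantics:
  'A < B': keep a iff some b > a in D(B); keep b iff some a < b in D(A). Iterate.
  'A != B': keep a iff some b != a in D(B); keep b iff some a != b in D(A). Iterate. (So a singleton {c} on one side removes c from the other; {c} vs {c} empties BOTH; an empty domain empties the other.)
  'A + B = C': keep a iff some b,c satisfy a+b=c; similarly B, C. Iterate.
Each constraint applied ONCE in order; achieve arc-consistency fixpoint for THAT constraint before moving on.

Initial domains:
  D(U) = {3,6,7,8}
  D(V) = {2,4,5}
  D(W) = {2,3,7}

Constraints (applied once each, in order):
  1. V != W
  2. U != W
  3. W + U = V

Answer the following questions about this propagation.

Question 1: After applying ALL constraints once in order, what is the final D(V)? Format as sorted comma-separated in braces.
Answer: {5}

Derivation:
Constraint 1 (V != W) on D(V)={2,4,5} D(W)={2,3,7}: no change
Constraint 2 (U != W) on D(U)={3,6,7,8} D(W)={2,3,7}: no change
Constraint 3 (W + U = V) on D(W)={2,3,7} D(U)={3,6,7,8} D(V)={2,4,5}: W {2,3,7}->{2}; U {3,6,7,8}->{3}; V {2,4,5}->{5}
So after all 3 constraints: D(V) = {5}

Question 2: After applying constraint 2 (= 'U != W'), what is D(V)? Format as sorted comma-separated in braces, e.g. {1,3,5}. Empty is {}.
Answer: {2,4,5}

Derivation:
Constraint 1 (V != W) on D(V)={2,4,5} D(W)={2,3,7}: no change
Constraint 2 (U != W) on D(U)={3,6,7,8} D(W)={2,3,7}: no change
So after constraint 2: D(V) = {2,4,5}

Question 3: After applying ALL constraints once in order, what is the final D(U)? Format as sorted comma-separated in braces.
Answer: {3}

Derivation:
Constraint 1 (V != W) on D(V)={2,4,5} D(W)={2,3,7}: no change
Constraint 2 (U != W) on D(U)={3,6,7,8} D(W)={2,3,7}: no change
Constraint 3 (W + U = V) on D(W)={2,3,7} D(U)={3,6,7,8} D(V)={2,4,5}: W {2,3,7}->{2}; U {3,6,7,8}->{3}; V {2,4,5}->{5}
So after all 3 constraints: D(U) = {3}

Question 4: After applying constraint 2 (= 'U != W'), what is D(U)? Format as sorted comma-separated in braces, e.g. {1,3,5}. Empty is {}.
Answer: {3,6,7,8}

Derivation:
Constraint 1 (V != W) on D(V)={2,4,5} D(W)={2,3,7}: no change
Constraint 2 (U != W) on D(U)={3,6,7,8} D(W)={2,3,7}: no change
So after constraint 2: D(U) = {3,6,7,8}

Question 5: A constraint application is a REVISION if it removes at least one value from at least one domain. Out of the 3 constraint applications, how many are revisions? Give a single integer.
Constraint 1 (V != W) on D(V)={2,4,5} D(W)={2,3,7}: no change => not a revision
Constraint 2 (U != W) on D(U)={3,6,7,8} D(W)={2,3,7}: no change => not a revision
Constraint 3 (W + U = V) on D(W)={2,3,7} D(U)={3,6,7,8} D(V)={2,4,5}: W {2,3,7}->{2}; U {3,6,7,8}->{3}; V {2,4,5}->{5} => REVISION
Total revisions = 1

Answer: 1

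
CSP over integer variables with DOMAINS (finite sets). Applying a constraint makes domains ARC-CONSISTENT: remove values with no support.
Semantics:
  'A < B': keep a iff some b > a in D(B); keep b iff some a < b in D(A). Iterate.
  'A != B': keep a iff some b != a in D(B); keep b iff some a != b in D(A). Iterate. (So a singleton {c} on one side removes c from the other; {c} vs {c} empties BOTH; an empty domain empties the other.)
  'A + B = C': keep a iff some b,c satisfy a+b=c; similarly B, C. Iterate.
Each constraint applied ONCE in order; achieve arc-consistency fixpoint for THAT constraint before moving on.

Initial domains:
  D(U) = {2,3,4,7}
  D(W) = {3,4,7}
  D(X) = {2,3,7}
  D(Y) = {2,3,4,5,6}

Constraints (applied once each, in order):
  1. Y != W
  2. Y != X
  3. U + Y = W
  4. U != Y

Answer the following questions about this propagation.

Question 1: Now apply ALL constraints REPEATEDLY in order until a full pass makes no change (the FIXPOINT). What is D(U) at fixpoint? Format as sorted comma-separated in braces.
Answer: {2,3,4}

Derivation:
pass 0 (initial): D(U)={2,3,4,7}
pass 1: U {2,3,4,7}->{2,3,4}; W {3,4,7}->{4,7}; Y {2,3,4,5,6}->{2,3,4,5}
pass 2: no change
Fixpoint after 2 passes: D(U) = {2,3,4}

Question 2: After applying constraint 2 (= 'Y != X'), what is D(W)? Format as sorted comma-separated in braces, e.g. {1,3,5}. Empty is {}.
Answer: {3,4,7}

Derivation:
Constraint 1 (Y != W) on D(Y)={2,3,4,5,6} D(W)={3,4,7}: no change
Constraint 2 (Y != X) on D(Y)={2,3,4,5,6} D(X)={2,3,7}: no change
So after constraint 2: D(W) = {3,4,7}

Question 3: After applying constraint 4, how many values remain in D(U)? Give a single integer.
Constraint 1 (Y != W) on D(Y)={2,3,4,5,6} D(W)={3,4,7}: no change
Constraint 2 (Y != X) on D(Y)={2,3,4,5,6} D(X)={2,3,7}: no change
Constraint 3 (U + Y = W) on D(U)={2,3,4,7} D(Y)={2,3,4,5,6} D(W)={3,4,7}: U {2,3,4,7}->{2,3,4}; Y {2,3,4,5,6}->{2,3,4,5}; W {3,4,7}->{4,7}
Constraint 4 (U != Y) on D(U)={2,3,4} D(Y)={2,3,4,5}: no change
So after constraint 4: D(U)={2,3,4}, size = 3

Answer: 3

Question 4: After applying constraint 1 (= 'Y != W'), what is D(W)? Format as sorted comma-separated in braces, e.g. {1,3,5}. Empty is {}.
Constraint 1 (Y != W) on D(Y)={2,3,4,5,6} D(W)={3,4,7}: no change
So after constraint 1: D(W) = {3,4,7}

Answer: {3,4,7}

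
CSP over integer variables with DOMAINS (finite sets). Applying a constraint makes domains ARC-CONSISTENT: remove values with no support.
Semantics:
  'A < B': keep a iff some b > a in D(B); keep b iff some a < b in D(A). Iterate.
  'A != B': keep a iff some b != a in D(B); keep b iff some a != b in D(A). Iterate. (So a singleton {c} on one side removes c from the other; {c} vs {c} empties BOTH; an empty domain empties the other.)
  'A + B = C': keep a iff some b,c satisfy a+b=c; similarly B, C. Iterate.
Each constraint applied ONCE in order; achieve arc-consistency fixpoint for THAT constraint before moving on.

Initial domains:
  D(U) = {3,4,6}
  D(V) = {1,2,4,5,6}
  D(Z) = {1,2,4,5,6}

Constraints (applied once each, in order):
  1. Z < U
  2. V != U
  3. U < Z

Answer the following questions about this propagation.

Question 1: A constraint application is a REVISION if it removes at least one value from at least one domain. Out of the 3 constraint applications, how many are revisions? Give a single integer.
Constraint 1 (Z < U) on D(Z)={1,2,4,5,6} D(U)={3,4,6}: Z {1,2,4,5,6}->{1,2,4,5} => REVISION
Constraint 2 (V != U) on D(V)={1,2,4,5,6} D(U)={3,4,6}: no change => not a revision
Constraint 3 (U < Z) on D(U)={3,4,6} D(Z)={1,2,4,5}: U {3,4,6}->{3,4}; Z {1,2,4,5}->{4,5} => REVISION
Total revisions = 2

Answer: 2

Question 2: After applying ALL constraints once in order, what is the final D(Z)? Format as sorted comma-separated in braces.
Constraint 1 (Z < U) on D(Z)={1,2,4,5,6} D(U)={3,4,6}: Z {1,2,4,5,6}->{1,2,4,5}
Constraint 2 (V != U) on D(V)={1,2,4,5,6} D(U)={3,4,6}: no change
Constraint 3 (U < Z) on D(U)={3,4,6} D(Z)={1,2,4,5}: U {3,4,6}->{3,4}; Z {1,2,4,5}->{4,5}
So after all 3 constraints: D(Z) = {4,5}

Answer: {4,5}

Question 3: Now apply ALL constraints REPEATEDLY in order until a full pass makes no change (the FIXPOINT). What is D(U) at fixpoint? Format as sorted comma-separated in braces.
pass 0 (initial): D(U)={3,4,6}
pass 1: U {3,4,6}->{3,4}; Z {1,2,4,5,6}->{4,5}
pass 2: U {3,4}->{}; V {1,2,4,5,6}->{}; Z {4,5}->{}
pass 3: no change
Fixpoint after 3 passes: D(U) = {}

Answer: {}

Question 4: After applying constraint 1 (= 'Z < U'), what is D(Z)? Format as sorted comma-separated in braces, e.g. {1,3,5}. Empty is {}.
Constraint 1 (Z < U) on D(Z)={1,2,4,5,6} D(U)={3,4,6}: Z {1,2,4,5,6}->{1,2,4,5}
So after constraint 1: D(Z) = {1,2,4,5}

Answer: {1,2,4,5}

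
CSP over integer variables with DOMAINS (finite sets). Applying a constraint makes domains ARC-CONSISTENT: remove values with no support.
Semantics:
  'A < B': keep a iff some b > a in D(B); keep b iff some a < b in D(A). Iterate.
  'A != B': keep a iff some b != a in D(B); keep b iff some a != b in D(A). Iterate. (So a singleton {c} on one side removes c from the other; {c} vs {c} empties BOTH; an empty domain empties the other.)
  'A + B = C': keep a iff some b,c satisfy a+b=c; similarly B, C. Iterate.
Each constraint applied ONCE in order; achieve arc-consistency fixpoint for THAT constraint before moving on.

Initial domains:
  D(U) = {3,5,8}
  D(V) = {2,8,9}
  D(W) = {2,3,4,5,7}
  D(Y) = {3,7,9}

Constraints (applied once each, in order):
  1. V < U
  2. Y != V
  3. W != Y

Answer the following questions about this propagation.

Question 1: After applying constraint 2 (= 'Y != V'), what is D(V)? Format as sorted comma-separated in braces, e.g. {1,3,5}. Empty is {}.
Constraint 1 (V < U) on D(V)={2,8,9} D(U)={3,5,8}: V {2,8,9}->{2}
Constraint 2 (Y != V) on D(Y)={3,7,9} D(V)={2}: no change
So after constraint 2: D(V) = {2}

Answer: {2}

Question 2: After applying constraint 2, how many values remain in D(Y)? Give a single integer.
Constraint 1 (V < U) on D(V)={2,8,9} D(U)={3,5,8}: V {2,8,9}->{2}
Constraint 2 (Y != V) on D(Y)={3,7,9} D(V)={2}: no change
So after constraint 2: D(Y)={3,7,9}, size = 3

Answer: 3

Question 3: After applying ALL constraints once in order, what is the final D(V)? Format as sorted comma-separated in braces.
Answer: {2}

Derivation:
Constraint 1 (V < U) on D(V)={2,8,9} D(U)={3,5,8}: V {2,8,9}->{2}
Constraint 2 (Y != V) on D(Y)={3,7,9} D(V)={2}: no change
Constraint 3 (W != Y) on D(W)={2,3,4,5,7} D(Y)={3,7,9}: no change
So after all 3 constraints: D(V) = {2}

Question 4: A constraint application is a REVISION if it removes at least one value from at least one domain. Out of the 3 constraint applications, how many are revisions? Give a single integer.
Constraint 1 (V < U) on D(V)={2,8,9} D(U)={3,5,8}: V {2,8,9}->{2} => REVISION
Constraint 2 (Y != V) on D(Y)={3,7,9} D(V)={2}: no change => not a revision
Constraint 3 (W != Y) on D(W)={2,3,4,5,7} D(Y)={3,7,9}: no change => not a revision
Total revisions = 1

Answer: 1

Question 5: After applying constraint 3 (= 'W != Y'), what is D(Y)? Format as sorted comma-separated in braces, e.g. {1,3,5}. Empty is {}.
Constraint 1 (V < U) on D(V)={2,8,9} D(U)={3,5,8}: V {2,8,9}->{2}
Constraint 2 (Y != V) on D(Y)={3,7,9} D(V)={2}: no change
Constraint 3 (W != Y) on D(W)={2,3,4,5,7} D(Y)={3,7,9}: no change
So after constraint 3: D(Y) = {3,7,9}

Answer: {3,7,9}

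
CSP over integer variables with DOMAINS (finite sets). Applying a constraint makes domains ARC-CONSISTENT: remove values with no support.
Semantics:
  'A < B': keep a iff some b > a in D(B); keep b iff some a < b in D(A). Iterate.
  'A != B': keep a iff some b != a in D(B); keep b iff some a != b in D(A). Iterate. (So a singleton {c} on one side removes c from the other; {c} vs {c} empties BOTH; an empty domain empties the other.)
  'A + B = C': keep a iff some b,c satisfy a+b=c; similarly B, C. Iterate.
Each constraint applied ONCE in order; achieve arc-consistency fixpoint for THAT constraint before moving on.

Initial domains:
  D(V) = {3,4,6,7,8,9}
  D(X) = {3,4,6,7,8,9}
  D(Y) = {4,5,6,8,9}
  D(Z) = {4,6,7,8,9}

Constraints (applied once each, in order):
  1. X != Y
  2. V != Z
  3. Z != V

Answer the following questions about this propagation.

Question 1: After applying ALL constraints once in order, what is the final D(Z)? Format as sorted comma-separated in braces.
Constraint 1 (X != Y) on D(X)={3,4,6,7,8,9} D(Y)={4,5,6,8,9}: no change
Constraint 2 (V != Z) on D(V)={3,4,6,7,8,9} D(Z)={4,6,7,8,9}: no change
Constraint 3 (Z != V) on D(Z)={4,6,7,8,9} D(V)={3,4,6,7,8,9}: no change
So after all 3 constraints: D(Z) = {4,6,7,8,9}

Answer: {4,6,7,8,9}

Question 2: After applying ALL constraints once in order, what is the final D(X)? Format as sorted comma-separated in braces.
Constraint 1 (X != Y) on D(X)={3,4,6,7,8,9} D(Y)={4,5,6,8,9}: no change
Constraint 2 (V != Z) on D(V)={3,4,6,7,8,9} D(Z)={4,6,7,8,9}: no change
Constraint 3 (Z != V) on D(Z)={4,6,7,8,9} D(V)={3,4,6,7,8,9}: no change
So after all 3 constraints: D(X) = {3,4,6,7,8,9}

Answer: {3,4,6,7,8,9}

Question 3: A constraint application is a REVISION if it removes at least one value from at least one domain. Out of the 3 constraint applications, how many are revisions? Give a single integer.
Answer: 0

Derivation:
Constraint 1 (X != Y) on D(X)={3,4,6,7,8,9} D(Y)={4,5,6,8,9}: no change => not a revision
Constraint 2 (V != Z) on D(V)={3,4,6,7,8,9} D(Z)={4,6,7,8,9}: no change => not a revision
Constraint 3 (Z != V) on D(Z)={4,6,7,8,9} D(V)={3,4,6,7,8,9}: no change => not a revision
Total revisions = 0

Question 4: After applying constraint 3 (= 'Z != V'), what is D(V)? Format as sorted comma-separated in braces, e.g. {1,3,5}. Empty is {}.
Answer: {3,4,6,7,8,9}

Derivation:
Constraint 1 (X != Y) on D(X)={3,4,6,7,8,9} D(Y)={4,5,6,8,9}: no change
Constraint 2 (V != Z) on D(V)={3,4,6,7,8,9} D(Z)={4,6,7,8,9}: no change
Constraint 3 (Z != V) on D(Z)={4,6,7,8,9} D(V)={3,4,6,7,8,9}: no change
So after constraint 3: D(V) = {3,4,6,7,8,9}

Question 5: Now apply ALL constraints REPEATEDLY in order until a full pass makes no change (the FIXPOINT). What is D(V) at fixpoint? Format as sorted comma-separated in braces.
pass 0 (initial): D(V)={3,4,6,7,8,9}
pass 1: no change
Fixpoint after 1 passes: D(V) = {3,4,6,7,8,9}

Answer: {3,4,6,7,8,9}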